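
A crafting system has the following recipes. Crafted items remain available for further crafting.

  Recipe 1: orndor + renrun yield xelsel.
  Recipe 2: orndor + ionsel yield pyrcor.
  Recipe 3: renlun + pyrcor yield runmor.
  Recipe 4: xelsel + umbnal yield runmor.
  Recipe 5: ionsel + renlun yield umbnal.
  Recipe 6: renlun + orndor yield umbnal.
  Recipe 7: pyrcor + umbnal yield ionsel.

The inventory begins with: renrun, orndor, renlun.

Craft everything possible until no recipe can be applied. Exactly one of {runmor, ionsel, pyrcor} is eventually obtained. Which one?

runmor

renlun + orndor → umbnal (Recipe 6).
orndor + renrun → xelsel (Recipe 1).
Using Recipe 4, xelsel and umbnal make runmor.
pyrcor would need orndor and ionsel (Recipe 2), but ionsel is never obtained. ionsel would need pyrcor and umbnal (Recipe 7), but pyrcor is never obtained.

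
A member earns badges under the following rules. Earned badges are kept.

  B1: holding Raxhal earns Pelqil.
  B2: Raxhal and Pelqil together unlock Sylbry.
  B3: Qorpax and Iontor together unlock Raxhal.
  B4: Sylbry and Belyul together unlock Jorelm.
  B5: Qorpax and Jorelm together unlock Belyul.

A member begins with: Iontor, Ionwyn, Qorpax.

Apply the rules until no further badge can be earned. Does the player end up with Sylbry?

With Qorpax and Iontor, Raxhal is earned (B3).
With Raxhal, Pelqil is earned (B1).
With Raxhal and Pelqil, Sylbry is earned (B2).

Yes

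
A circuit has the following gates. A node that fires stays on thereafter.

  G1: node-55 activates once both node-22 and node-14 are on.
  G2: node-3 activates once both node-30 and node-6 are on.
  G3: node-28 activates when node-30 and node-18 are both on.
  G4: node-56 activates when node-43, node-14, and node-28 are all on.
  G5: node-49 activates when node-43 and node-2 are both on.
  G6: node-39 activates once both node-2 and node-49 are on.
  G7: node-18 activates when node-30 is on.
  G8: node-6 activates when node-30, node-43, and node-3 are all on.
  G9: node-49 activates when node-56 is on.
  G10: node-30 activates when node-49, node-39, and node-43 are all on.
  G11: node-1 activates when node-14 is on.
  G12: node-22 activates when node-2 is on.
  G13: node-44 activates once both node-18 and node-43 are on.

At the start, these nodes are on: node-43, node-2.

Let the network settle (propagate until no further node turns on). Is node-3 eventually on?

node-3 would need node-30 and node-6 (G2), but node-6 never turns on.

No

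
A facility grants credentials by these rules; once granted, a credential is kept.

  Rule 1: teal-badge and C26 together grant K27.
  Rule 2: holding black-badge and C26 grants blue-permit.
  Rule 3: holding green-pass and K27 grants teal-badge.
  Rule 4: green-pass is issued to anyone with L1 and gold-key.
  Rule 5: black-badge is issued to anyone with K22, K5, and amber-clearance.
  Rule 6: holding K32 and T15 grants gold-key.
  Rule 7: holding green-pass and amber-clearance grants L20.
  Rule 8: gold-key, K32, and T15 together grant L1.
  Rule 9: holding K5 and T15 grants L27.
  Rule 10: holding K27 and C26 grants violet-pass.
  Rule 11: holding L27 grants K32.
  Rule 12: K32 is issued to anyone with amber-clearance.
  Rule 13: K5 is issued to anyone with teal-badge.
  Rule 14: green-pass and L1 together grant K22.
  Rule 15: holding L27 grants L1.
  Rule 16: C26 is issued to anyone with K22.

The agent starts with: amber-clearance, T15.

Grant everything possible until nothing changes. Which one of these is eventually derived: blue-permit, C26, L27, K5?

C26

Holding amber-clearance grants K32 (Rule 12).
Holding K32 and T15 grants gold-key (Rule 6).
Holding gold-key, K32, and T15 grants L1 (Rule 8).
Holding L1 and gold-key grants green-pass (Rule 4).
Holding green-pass and L1 grants K22 (Rule 14).
Holding K22 grants C26 (Rule 16).
L27 would need K5 and T15 (Rule 9), but K5 is never granted. blue-permit would need black-badge and C26 (Rule 2), but black-badge is never granted. K5 would need teal-badge (Rule 13), but teal-badge is never granted.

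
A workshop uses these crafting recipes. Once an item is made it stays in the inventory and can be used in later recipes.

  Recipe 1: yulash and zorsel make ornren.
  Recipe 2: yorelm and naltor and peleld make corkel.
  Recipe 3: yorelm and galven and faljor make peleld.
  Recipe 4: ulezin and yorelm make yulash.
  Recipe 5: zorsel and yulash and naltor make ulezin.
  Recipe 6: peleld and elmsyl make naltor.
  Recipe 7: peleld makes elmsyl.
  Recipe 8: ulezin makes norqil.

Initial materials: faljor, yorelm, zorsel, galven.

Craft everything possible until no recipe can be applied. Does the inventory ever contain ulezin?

No

ulezin would need zorsel, yulash, and naltor (Recipe 5), but yulash is never obtained.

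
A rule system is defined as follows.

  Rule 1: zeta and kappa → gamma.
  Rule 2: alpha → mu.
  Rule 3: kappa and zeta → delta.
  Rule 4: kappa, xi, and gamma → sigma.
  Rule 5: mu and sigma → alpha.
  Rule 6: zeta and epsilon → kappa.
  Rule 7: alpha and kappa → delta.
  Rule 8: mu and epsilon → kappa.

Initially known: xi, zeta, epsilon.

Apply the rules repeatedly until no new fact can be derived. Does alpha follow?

alpha would need mu and sigma (Rule 5), but mu is never established.

No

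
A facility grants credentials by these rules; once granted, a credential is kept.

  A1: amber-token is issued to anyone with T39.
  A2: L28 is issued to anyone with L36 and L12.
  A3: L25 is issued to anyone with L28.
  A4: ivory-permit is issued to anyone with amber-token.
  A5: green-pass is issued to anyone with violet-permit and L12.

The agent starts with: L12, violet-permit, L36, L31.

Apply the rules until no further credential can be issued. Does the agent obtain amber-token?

amber-token would need T39 (A1), but T39 is never granted.

No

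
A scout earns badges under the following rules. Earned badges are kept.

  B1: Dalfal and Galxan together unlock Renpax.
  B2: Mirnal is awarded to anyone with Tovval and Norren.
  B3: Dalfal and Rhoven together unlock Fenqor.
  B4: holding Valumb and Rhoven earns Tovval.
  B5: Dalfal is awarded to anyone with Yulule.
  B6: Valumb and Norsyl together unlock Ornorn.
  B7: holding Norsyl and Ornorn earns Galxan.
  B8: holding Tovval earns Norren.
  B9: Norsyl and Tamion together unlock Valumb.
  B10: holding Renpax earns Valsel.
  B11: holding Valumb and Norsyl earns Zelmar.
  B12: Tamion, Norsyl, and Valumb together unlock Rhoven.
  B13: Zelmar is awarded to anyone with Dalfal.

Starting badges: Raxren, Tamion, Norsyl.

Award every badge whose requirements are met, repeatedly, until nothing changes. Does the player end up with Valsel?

Valsel would need Renpax (B10), but Renpax is never earned.

No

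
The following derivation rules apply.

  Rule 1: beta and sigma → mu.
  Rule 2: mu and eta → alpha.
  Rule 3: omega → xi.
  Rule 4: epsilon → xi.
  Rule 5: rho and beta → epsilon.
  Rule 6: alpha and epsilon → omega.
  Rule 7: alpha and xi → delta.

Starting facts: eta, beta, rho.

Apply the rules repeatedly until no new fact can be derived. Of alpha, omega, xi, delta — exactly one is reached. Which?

xi

rho and beta hold, so epsilon follows (Rule 5).
From epsilon, Rule 4 gives xi.
delta would need alpha and xi (Rule 7), but alpha is never established. alpha would need mu and eta (Rule 2), but mu is never established. omega would need alpha and epsilon (Rule 6), but alpha is never established.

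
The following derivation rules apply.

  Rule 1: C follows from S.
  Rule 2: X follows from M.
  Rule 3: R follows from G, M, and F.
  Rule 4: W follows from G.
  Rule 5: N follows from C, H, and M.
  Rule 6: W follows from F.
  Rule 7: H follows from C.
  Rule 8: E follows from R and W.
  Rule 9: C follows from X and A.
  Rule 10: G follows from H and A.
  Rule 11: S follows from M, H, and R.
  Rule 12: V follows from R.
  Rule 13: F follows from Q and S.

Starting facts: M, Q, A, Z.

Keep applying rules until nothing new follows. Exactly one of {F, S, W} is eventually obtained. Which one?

From M, Rule 2 gives X.
X and A hold, so C follows (Rule 9).
C holds, so H follows (Rule 7).
From H and A, Rule 10 gives G.
G holds, so W follows (Rule 4).
F would need Q and S (Rule 13), but S is never established. S would need M, H, and R (Rule 11), but R is never established.

W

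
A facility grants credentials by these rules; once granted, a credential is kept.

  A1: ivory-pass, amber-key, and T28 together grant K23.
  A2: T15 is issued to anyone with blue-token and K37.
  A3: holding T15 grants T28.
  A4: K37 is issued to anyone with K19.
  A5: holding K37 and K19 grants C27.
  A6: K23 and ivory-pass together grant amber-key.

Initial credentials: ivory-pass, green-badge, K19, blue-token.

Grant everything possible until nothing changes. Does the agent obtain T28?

Yes

Holding K19 grants K37 (A4).
Holding blue-token and K37 grants T15 (A2).
Holding T15 grants T28 (A3).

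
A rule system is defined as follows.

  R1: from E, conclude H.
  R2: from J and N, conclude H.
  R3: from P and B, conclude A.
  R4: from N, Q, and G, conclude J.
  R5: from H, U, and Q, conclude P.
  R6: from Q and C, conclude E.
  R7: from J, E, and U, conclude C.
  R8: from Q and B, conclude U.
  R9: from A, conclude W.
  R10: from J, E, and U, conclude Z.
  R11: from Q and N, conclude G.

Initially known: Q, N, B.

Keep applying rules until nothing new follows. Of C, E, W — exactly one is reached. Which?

Q and N hold, so G follows (R11).
Q and B hold, so U follows (R8).
N, Q, and G hold, so J follows (R4).
From J and N, R2 gives H.
From H, U, and Q, R5 gives P.
P and B hold, so A follows (R3).
From A, R9 gives W.
E would need Q and C (R6), but C is never established. C would need J, E, and U (R7), but E is never established.

W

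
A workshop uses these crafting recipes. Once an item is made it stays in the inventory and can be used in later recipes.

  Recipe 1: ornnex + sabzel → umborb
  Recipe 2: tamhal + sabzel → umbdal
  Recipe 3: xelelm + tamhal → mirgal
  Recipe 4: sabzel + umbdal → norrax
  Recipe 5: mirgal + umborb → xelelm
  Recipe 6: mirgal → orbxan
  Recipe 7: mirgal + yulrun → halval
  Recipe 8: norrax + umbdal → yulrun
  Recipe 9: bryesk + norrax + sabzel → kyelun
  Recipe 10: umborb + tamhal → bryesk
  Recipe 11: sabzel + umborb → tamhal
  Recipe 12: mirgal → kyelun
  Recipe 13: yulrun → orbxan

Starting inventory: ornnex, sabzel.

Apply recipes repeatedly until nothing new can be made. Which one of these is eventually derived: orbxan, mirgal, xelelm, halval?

ornnex + sabzel → umborb (Recipe 1).
sabzel + umborb → tamhal (Recipe 11).
Using Recipe 2, tamhal and sabzel make umbdal.
sabzel + umbdal → norrax (Recipe 4).
Using Recipe 8, norrax and umbdal make yulrun.
yulrun → orbxan (Recipe 13).
mirgal would need xelelm and tamhal (Recipe 3), but xelelm is never obtained. xelelm would need mirgal and umborb (Recipe 5), but mirgal is never obtained. halval would need mirgal and yulrun (Recipe 7), but mirgal is never obtained.

orbxan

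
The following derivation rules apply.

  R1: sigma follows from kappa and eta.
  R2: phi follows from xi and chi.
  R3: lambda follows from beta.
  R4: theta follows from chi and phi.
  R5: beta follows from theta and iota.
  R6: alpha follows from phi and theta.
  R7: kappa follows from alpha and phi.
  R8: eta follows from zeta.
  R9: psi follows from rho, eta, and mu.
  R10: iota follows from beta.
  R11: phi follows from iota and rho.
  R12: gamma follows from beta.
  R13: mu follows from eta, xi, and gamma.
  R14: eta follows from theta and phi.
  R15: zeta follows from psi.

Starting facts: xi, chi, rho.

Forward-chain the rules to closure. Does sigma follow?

xi and chi hold, so phi follows (R2).
From chi and phi, R4 gives theta.
phi and theta hold, so alpha follows (R6).
theta and phi hold, so eta follows (R14).
alpha and phi hold, so kappa follows (R7).
kappa and eta hold, so sigma follows (R1).

Yes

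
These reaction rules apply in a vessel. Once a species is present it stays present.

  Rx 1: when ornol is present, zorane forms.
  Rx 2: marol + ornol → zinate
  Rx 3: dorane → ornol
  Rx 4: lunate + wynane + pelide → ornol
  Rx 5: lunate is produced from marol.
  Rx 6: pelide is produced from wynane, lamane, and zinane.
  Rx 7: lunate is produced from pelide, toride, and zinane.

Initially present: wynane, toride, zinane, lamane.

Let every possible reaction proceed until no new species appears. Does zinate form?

zinate would need marol and ornol (Rx 2), but marol never forms.

No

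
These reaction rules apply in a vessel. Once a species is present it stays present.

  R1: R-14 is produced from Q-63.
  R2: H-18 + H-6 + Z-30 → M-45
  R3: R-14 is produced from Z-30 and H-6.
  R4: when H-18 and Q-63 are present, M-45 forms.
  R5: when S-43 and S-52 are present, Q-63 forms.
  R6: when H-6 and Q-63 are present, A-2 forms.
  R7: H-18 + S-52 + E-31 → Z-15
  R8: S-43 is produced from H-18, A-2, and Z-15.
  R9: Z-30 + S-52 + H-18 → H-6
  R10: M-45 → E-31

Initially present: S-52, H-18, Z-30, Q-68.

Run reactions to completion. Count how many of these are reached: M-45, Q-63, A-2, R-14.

Z-30, S-52, and H-18 present → H-6 forms (R9).
Z-30 and H-6 present → R-14 forms (R3).
H-18, H-6, and Z-30 present → M-45 forms (R2).
M-45: reached.
Q-63 would need S-43 and S-52 (R5), but S-43 never forms.
A-2 would need H-6 and Q-63 (R6), but Q-63 never forms.
R-14: reached.
Reached: M-45 and R-14 — 2 of the 4.

2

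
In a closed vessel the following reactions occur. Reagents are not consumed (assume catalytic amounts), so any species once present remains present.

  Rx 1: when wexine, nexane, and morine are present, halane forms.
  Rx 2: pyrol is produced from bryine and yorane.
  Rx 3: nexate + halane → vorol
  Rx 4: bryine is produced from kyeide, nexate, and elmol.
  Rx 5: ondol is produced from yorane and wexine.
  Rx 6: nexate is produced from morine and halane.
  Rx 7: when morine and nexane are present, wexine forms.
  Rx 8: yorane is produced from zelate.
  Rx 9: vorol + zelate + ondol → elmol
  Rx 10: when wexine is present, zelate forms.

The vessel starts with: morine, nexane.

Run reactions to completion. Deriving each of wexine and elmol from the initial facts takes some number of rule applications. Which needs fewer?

wexine

wexine: morine and nexane present → wexine forms (Rx 7). [1 rule application]
elmol: morine and nexane present → wexine forms (Rx 7). wexine present → zelate forms (Rx 10). wexine, nexane, and morine present → halane forms (Rx 1). zelate present → yorane forms (Rx 8). morine and halane present → nexate forms (Rx 6). nexate and halane present → vorol forms (Rx 3). yorane and wexine present → ondol forms (Rx 5). vorol, zelate, and ondol present → elmol forms (Rx 9). [8 rule applications]
wexine needs fewer.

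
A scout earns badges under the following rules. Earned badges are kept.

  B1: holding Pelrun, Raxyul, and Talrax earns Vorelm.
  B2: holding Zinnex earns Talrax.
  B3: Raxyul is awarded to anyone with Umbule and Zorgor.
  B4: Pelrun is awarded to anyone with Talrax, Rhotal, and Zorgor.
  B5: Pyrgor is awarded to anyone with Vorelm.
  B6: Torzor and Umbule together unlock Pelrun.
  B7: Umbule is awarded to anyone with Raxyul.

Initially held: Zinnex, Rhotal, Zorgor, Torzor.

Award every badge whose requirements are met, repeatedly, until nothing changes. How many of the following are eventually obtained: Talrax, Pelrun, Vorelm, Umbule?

With Zinnex, Talrax is earned (B2).
With Talrax, Rhotal, and Zorgor, Pelrun is earned (B4).
Talrax: reached.
Pelrun: reached.
Vorelm would need Pelrun, Raxyul, and Talrax (B1), but Raxyul is never earned.
Umbule would need Raxyul (B7), but Raxyul is never earned.
Reached: Talrax and Pelrun — 2 of the 4.

2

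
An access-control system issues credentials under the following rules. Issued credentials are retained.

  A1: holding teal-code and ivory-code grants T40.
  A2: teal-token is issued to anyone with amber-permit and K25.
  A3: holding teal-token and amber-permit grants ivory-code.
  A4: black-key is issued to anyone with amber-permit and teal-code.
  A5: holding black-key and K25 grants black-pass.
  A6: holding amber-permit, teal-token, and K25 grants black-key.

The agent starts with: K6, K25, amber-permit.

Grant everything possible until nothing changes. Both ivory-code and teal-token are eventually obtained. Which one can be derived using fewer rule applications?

teal-token

teal-token: Holding amber-permit and K25 grants teal-token (A2). [1 rule application]
ivory-code: Holding amber-permit and K25 grants teal-token (A2). Holding teal-token and amber-permit grants ivory-code (A3). [2 rule applications]
teal-token needs fewer.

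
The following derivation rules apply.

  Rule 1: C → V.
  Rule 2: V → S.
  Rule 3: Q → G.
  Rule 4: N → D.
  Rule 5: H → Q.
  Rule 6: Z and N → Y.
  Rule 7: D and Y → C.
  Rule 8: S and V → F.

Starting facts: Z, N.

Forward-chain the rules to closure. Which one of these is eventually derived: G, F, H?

From Z and N, Rule 6 gives Y.
N holds, so D follows (Rule 4).
D and Y hold, so C follows (Rule 7).
C holds, so V follows (Rule 1).
V holds, so S follows (Rule 2).
From S and V, Rule 8 gives F.
G would need Q (Rule 3), but Q is never established. No rule produces H, and it is not given.

F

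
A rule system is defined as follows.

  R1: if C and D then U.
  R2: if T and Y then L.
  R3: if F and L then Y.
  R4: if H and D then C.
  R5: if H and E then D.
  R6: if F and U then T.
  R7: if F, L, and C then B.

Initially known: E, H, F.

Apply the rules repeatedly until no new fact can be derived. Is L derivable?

No

L would need T and Y (R2), but Y is never established.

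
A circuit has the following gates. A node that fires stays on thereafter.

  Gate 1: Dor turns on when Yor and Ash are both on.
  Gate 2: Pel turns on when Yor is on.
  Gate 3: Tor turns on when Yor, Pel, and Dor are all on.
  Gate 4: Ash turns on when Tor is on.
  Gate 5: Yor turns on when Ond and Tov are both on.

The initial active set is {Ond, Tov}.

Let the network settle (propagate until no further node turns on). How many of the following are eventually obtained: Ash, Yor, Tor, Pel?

Gate 5: Ond and Tov on → Yor on.
Gate 2: Yor on → Pel on.
Ash would need Tor (Gate 4), but Tor never turns on.
Yor: reached.
Tor would need Yor, Pel, and Dor (Gate 3), but Dor never turns on.
Pel: reached.
Reached: Yor and Pel — 2 of the 4.

2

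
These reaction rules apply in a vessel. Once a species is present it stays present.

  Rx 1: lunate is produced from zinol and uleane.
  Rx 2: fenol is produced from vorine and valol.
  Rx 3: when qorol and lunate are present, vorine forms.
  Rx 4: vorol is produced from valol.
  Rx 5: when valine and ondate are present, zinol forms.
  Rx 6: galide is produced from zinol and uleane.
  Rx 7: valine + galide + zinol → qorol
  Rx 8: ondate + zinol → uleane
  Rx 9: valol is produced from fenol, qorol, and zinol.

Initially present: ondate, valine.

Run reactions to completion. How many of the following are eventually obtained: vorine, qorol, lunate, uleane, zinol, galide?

valine and ondate present → zinol forms (Rx 5).
ondate and zinol present → uleane forms (Rx 8).
zinol and uleane present → lunate forms (Rx 1).
zinol and uleane present → galide forms (Rx 6).
valine, galide, and zinol present → qorol forms (Rx 7).
qorol and lunate present → vorine forms (Rx 3).
vorine: reached.
qorol: reached.
lunate: reached.
uleane: reached.
zinol: reached.
galide: reached.
All 6 are reached.

6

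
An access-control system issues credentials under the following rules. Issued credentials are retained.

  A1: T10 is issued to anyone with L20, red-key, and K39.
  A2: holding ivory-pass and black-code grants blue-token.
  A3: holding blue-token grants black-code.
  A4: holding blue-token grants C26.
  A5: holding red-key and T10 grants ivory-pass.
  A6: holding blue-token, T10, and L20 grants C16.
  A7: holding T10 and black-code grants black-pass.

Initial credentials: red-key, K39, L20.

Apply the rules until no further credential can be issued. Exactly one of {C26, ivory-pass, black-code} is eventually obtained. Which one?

Holding L20, red-key, and K39 grants T10 (A1).
Holding red-key and T10 grants ivory-pass (A5).
black-code would need blue-token (A3), but blue-token is never granted. C26 would need blue-token (A4), but blue-token is never granted.

ivory-pass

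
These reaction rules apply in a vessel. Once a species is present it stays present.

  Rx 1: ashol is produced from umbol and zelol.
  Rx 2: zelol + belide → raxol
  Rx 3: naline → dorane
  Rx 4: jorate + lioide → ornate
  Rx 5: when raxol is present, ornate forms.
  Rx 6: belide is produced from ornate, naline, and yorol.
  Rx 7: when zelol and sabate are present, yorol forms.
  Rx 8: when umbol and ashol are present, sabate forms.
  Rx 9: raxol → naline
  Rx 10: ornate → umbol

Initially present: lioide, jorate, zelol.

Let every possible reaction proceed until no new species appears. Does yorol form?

jorate and lioide present → ornate forms (Rx 4).
ornate present → umbol forms (Rx 10).
umbol and zelol present → ashol forms (Rx 1).
umbol and ashol present → sabate forms (Rx 8).
zelol and sabate present → yorol forms (Rx 7).

Yes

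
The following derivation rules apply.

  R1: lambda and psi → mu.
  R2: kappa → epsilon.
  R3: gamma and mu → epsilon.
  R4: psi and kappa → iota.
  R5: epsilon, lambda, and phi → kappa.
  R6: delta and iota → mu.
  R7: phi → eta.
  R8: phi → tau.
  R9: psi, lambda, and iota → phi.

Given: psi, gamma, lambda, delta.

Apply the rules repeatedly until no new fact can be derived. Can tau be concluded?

No

tau would need phi (R8), but phi is never established.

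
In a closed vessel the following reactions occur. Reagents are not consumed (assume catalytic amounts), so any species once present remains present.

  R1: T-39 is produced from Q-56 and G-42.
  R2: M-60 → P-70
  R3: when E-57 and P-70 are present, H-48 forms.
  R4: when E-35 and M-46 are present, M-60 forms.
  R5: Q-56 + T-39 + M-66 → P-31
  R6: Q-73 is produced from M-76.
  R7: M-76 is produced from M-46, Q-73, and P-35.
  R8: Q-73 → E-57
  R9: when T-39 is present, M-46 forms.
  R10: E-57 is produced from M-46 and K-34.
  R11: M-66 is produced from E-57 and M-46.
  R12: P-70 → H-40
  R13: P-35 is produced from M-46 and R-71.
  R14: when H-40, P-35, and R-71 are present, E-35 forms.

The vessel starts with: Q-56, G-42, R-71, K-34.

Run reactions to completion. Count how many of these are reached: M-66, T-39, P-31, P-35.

4

Q-56 and G-42 present → T-39 forms (R1).
T-39 present → M-46 forms (R9).
M-46 and K-34 present → E-57 forms (R10).
M-46 and R-71 present → P-35 forms (R13).
E-57 and M-46 present → M-66 forms (R11).
Q-56, T-39, and M-66 present → P-31 forms (R5).
M-66: reached.
T-39: reached.
P-31: reached.
P-35: reached.
All 4 are reached.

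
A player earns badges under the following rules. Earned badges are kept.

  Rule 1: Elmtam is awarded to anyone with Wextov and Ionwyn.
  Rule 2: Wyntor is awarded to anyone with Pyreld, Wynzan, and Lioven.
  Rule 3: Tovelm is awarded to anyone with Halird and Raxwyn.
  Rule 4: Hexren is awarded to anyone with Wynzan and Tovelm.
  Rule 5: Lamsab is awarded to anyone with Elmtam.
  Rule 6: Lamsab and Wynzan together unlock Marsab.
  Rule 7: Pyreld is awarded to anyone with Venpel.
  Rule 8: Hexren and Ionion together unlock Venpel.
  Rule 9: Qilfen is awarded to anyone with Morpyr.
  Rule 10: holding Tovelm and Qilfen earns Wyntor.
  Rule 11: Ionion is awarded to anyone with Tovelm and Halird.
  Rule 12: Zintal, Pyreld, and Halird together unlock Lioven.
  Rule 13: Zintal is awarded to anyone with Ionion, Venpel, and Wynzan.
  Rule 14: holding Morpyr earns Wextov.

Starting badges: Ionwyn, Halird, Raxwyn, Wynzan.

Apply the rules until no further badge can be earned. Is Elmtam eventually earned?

Elmtam would need Wextov and Ionwyn (Rule 1), but Wextov is never earned.

No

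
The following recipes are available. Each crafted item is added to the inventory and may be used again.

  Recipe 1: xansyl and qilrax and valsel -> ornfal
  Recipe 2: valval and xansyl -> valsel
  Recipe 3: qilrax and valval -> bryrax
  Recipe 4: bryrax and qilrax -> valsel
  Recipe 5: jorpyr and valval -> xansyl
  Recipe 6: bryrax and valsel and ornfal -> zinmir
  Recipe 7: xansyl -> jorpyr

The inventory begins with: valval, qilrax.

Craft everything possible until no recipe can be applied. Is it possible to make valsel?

qilrax and valval -> bryrax (Recipe 3).
Using Recipe 4, bryrax and qilrax make valsel.

Yes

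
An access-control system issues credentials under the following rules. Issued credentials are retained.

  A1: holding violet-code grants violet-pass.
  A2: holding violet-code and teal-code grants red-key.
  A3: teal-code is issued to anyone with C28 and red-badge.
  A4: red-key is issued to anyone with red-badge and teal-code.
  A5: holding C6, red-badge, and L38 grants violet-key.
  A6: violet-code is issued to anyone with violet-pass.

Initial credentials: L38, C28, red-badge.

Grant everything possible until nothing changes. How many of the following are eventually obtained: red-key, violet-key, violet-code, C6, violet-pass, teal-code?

2

Holding C28 and red-badge grants teal-code (A3).
Holding red-badge and teal-code grants red-key (A4).
red-key: reached.
violet-key would need C6, red-badge, and L38 (A5), but C6 is never granted.
violet-code would need violet-pass (A6), but violet-pass is never granted.
No rule produces C6, and it is not given.
violet-pass would need violet-code (A1), but violet-code is never granted.
teal-code: reached.
Reached: red-key and teal-code — 2 of the 6.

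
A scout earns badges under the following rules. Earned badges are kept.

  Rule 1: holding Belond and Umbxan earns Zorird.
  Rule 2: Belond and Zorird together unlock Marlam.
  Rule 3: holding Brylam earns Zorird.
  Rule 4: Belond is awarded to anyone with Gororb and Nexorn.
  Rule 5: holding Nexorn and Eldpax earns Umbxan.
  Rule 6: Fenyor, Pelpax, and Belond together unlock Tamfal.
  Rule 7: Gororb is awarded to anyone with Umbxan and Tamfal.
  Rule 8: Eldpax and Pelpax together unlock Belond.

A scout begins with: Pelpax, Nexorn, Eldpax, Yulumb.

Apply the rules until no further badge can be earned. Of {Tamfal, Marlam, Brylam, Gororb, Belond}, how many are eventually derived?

2

With Nexorn and Eldpax, Umbxan is earned (Rule 5).
With Eldpax and Pelpax, Belond is earned (Rule 8).
With Belond and Umbxan, Zorird is earned (Rule 1).
With Belond and Zorird, Marlam is earned (Rule 2).
Tamfal would need Fenyor, Pelpax, and Belond (Rule 6), but Fenyor is never earned.
Marlam: reached.
No rule produces Brylam, and it is not given.
Gororb would need Umbxan and Tamfal (Rule 7), but Tamfal is never earned.
Belond: reached.
Reached: Marlam and Belond — 2 of the 5.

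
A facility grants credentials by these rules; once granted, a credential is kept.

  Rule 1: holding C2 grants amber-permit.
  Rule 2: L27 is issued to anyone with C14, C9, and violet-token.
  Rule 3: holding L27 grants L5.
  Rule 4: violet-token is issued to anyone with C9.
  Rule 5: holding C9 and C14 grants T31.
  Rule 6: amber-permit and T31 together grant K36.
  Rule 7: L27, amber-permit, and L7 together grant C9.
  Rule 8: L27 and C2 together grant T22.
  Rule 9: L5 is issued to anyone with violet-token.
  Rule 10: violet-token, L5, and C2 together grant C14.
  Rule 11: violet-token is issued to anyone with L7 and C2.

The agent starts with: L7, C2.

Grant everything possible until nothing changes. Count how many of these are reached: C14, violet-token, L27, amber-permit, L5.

Holding L7 and C2 grants violet-token (Rule 11).
Holding C2 grants amber-permit (Rule 1).
Holding violet-token grants L5 (Rule 9).
Holding violet-token, L5, and C2 grants C14 (Rule 10).
C14: reached.
violet-token: reached.
L27 would need C14, C9, and violet-token (Rule 2), but C9 is never granted.
amber-permit: reached.
L5: reached.
Reached: C14, violet-token, amber-permit, and L5 — 4 of the 5.

4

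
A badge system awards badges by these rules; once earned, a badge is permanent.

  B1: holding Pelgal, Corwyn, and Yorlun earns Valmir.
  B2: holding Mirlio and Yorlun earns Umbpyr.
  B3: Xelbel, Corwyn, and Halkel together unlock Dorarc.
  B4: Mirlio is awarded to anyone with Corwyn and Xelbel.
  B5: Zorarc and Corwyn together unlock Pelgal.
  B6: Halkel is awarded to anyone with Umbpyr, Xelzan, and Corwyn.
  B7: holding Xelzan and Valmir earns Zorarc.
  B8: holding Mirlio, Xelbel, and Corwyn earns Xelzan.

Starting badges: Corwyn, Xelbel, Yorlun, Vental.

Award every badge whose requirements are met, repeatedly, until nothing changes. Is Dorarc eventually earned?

With Corwyn and Xelbel, Mirlio is earned (B4).
With Mirlio, Xelbel, and Corwyn, Xelzan is earned (B8).
With Mirlio and Yorlun, Umbpyr is earned (B2).
With Umbpyr, Xelzan, and Corwyn, Halkel is earned (B6).
With Xelbel, Corwyn, and Halkel, Dorarc is earned (B3).

Yes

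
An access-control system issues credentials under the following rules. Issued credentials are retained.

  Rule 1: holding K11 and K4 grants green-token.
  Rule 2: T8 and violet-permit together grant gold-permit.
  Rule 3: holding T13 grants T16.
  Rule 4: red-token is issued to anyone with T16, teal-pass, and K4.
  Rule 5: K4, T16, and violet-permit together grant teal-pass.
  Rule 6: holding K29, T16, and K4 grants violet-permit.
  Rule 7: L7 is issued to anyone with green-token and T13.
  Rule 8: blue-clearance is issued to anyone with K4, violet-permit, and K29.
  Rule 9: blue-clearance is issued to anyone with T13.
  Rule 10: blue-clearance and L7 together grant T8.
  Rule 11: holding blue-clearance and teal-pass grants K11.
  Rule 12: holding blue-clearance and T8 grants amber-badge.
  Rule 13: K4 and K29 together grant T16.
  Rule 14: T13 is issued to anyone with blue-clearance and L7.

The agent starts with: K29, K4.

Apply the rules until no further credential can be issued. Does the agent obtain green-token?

Holding K4 and K29 grants T16 (Rule 13).
Holding K29, T16, and K4 grants violet-permit (Rule 6).
Holding K4, T16, and violet-permit grants teal-pass (Rule 5).
Holding K4, violet-permit, and K29 grants blue-clearance (Rule 8).
Holding blue-clearance and teal-pass grants K11 (Rule 11).
Holding K11 and K4 grants green-token (Rule 1).

Yes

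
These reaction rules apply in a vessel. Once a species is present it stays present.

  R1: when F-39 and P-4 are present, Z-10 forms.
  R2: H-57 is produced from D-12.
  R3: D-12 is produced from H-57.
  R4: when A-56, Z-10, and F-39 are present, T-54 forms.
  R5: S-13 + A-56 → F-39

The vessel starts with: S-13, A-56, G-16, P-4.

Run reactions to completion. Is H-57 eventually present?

H-57 would need D-12 (R2), but D-12 never forms.

No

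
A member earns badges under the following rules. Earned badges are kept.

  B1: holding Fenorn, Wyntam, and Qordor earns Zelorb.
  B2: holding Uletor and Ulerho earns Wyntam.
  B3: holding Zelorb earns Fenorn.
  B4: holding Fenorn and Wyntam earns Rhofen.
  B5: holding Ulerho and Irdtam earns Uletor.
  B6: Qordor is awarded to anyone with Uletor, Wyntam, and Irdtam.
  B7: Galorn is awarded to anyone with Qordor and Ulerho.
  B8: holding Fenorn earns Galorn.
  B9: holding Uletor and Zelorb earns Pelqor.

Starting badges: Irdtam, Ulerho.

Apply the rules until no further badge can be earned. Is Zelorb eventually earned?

Zelorb would need Fenorn, Wyntam, and Qordor (B1), but Fenorn is never earned.

No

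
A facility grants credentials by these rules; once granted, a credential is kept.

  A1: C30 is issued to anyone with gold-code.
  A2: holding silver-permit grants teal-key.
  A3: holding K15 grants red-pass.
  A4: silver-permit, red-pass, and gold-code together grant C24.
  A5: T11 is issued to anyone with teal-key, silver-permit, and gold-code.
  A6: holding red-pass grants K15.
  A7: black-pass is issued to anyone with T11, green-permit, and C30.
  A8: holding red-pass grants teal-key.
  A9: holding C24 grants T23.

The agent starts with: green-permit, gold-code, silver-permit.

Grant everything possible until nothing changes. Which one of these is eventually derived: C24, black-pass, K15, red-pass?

black-pass

Holding silver-permit grants teal-key (A2).
Holding gold-code grants C30 (A1).
Holding teal-key, silver-permit, and gold-code grants T11 (A5).
Holding T11, green-permit, and C30 grants black-pass (A7).
C24 would need silver-permit, red-pass, and gold-code (A4), but red-pass is never granted. red-pass would need K15 (A3), but K15 is never granted. K15 would need red-pass (A6), but red-pass is never granted.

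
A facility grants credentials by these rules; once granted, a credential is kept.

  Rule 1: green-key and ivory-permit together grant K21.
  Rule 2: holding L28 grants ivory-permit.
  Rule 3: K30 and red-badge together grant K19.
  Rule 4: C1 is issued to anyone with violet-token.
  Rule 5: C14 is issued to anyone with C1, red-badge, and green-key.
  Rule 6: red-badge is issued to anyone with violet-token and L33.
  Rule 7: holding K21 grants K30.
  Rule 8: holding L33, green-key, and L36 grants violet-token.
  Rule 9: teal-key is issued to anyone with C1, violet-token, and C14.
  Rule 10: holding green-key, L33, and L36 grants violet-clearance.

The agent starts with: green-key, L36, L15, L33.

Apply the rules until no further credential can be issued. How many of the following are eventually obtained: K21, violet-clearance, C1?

Holding L33, green-key, and L36 grants violet-token (Rule 8).
Holding green-key, L33, and L36 grants violet-clearance (Rule 10).
Holding violet-token grants C1 (Rule 4).
K21 would need green-key and ivory-permit (Rule 1), but ivory-permit is never granted.
violet-clearance: reached.
C1: reached.
Reached: violet-clearance and C1 — 2 of the 3.

2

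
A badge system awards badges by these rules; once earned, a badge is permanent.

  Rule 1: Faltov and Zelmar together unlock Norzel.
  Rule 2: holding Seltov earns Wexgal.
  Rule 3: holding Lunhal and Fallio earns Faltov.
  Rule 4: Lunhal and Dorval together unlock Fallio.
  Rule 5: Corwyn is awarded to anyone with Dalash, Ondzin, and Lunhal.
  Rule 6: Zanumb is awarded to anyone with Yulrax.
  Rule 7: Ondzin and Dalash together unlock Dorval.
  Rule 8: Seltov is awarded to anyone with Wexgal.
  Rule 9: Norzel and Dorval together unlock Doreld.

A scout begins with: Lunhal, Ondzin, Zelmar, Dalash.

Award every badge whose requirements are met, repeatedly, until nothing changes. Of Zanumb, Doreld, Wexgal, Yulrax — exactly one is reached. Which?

Doreld

With Ondzin and Dalash, Dorval is earned (Rule 7).
With Lunhal and Dorval, Fallio is earned (Rule 4).
With Lunhal and Fallio, Faltov is earned (Rule 3).
With Faltov and Zelmar, Norzel is earned (Rule 1).
With Norzel and Dorval, Doreld is earned (Rule 9).
No rule produces Yulrax, and it is not given. Zanumb would need Yulrax (Rule 6), but Yulrax is never earned. Wexgal would need Seltov (Rule 2), but Seltov is never earned.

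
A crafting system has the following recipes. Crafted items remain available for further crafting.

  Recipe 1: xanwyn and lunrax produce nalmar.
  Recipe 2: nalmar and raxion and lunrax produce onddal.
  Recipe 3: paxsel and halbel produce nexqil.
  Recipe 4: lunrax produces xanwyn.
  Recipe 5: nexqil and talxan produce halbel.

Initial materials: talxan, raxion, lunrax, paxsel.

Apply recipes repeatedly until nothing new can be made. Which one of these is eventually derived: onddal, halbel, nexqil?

Using Recipe 4, lunrax makes xanwyn.
Using Recipe 1, xanwyn and lunrax make nalmar.
nalmar and raxion and lunrax → onddal (Recipe 2).
halbel would need nexqil and talxan (Recipe 5), but nexqil is never obtained. nexqil would need paxsel and halbel (Recipe 3), but halbel is never obtained.

onddal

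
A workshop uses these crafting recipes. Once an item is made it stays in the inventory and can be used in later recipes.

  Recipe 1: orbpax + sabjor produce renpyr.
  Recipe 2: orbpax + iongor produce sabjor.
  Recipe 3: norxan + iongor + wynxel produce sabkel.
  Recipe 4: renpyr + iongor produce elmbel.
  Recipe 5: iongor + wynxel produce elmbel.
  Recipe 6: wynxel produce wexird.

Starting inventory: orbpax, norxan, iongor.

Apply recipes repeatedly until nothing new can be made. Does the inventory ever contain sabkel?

No

sabkel would need norxan, iongor, and wynxel (Recipe 3), but wynxel is never obtained.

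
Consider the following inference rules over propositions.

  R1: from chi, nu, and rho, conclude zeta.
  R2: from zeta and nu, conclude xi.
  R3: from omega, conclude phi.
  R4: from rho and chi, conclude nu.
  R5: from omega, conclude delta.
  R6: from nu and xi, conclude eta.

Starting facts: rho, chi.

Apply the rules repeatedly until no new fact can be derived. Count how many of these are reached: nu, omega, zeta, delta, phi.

From rho and chi, R4 gives nu.
chi, nu, and rho hold, so zeta follows (R1).
nu: reached.
No rule produces omega, and it is not given.
zeta: reached.
delta would need omega (R5), but omega is never established.
phi would need omega (R3), but omega is never established.
Reached: nu and zeta — 2 of the 5.

2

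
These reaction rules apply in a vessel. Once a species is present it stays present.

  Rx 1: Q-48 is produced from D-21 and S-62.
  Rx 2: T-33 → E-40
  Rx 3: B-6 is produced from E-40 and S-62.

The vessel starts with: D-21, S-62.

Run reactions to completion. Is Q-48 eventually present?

D-21 and S-62 present → Q-48 forms (Rx 1).

Yes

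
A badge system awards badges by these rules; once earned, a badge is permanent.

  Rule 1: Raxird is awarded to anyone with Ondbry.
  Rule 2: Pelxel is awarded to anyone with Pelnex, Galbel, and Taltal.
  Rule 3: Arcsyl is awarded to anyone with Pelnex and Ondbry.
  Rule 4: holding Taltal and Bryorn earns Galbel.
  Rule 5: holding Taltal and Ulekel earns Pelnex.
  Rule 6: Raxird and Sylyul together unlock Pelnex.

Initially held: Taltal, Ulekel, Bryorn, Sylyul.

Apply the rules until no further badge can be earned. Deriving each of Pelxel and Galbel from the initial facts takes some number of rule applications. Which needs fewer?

Galbel

Galbel: With Taltal and Bryorn, Galbel is earned (Rule 4). [1 rule application]
Pelxel: With Taltal and Bryorn, Galbel is earned (Rule 4). With Taltal and Ulekel, Pelnex is earned (Rule 5). With Pelnex, Galbel, and Taltal, Pelxel is earned (Rule 2). [3 rule applications]
Galbel needs fewer.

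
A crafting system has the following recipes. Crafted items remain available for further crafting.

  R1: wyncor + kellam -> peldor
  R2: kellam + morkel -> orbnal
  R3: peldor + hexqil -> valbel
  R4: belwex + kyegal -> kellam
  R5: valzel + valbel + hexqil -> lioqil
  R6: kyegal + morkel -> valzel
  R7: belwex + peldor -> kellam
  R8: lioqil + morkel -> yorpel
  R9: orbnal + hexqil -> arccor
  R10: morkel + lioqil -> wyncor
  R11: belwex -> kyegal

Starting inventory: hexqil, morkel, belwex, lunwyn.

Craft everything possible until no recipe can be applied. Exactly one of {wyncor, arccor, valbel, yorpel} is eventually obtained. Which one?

arccor

Using R11, belwex makes kyegal.
Using R4, belwex and kyegal make kellam.
kellam + morkel -> orbnal (R2).
Using R9, orbnal and hexqil make arccor.
yorpel would need lioqil and morkel (R8), but lioqil is never obtained. valbel would need peldor and hexqil (R3), but peldor is never obtained. wyncor would need morkel and lioqil (R10), but lioqil is never obtained.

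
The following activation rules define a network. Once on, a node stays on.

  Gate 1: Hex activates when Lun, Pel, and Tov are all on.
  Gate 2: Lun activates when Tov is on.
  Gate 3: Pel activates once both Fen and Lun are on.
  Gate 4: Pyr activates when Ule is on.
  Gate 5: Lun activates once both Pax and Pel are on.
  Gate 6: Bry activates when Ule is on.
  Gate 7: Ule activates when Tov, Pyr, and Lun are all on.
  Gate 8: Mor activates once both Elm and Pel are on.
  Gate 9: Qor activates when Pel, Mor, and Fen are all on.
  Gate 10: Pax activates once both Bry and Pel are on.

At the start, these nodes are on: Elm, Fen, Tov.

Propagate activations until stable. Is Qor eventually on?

Yes

Gate 2: Tov on → Lun on.
Gate 3: Fen and Lun on → Pel on.
Gate 8: Elm and Pel on → Mor on.
Pel, Mor, and Fen are on, so Qor activates (Gate 9).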